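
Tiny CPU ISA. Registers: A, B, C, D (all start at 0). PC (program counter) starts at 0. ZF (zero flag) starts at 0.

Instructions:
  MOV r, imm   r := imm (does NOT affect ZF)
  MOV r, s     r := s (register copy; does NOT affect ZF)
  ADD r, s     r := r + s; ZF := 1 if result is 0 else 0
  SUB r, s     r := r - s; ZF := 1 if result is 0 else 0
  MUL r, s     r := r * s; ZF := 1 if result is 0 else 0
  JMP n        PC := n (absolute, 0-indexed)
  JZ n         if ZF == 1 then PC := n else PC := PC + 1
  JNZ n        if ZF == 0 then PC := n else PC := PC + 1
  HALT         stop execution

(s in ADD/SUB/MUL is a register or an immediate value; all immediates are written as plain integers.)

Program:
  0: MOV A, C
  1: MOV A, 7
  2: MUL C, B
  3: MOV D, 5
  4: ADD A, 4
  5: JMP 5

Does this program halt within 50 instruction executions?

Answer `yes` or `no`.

Answer: no

Derivation:
Step 1: PC=0 exec 'MOV A, C'. After: A=0 B=0 C=0 D=0 ZF=0 PC=1
Step 2: PC=1 exec 'MOV A, 7'. After: A=7 B=0 C=0 D=0 ZF=0 PC=2
Step 3: PC=2 exec 'MUL C, B'. After: A=7 B=0 C=0 D=0 ZF=1 PC=3
Step 4: PC=3 exec 'MOV D, 5'. After: A=7 B=0 C=0 D=5 ZF=1 PC=4
Step 5: PC=4 exec 'ADD A, 4'. After: A=11 B=0 C=0 D=5 ZF=0 PC=5
Step 6: PC=5 exec 'JMP 5'. After: A=11 B=0 C=0 D=5 ZF=0 PC=5
State after step 6 equals state after step 5: the program is in a cycle of length 1 and will never halt.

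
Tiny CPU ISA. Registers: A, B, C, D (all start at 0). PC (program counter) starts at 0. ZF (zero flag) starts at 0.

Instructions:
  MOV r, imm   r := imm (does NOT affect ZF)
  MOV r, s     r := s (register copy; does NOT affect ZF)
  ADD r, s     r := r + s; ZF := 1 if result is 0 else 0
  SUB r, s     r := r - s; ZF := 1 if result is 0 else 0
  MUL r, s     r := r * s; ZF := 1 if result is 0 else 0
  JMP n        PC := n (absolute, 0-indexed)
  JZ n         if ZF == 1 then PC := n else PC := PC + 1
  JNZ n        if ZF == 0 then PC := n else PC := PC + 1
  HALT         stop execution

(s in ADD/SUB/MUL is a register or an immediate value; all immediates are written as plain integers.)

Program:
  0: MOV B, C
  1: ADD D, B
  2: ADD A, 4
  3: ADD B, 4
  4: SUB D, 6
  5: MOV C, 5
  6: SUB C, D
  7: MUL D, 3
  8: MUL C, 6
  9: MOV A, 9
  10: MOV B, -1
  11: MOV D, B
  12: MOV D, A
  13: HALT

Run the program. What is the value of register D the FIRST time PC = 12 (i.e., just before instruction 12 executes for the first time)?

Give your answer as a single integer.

Step 1: PC=0 exec 'MOV B, C'. After: A=0 B=0 C=0 D=0 ZF=0 PC=1
Step 2: PC=1 exec 'ADD D, B'. After: A=0 B=0 C=0 D=0 ZF=1 PC=2
Step 3: PC=2 exec 'ADD A, 4'. After: A=4 B=0 C=0 D=0 ZF=0 PC=3
Step 4: PC=3 exec 'ADD B, 4'. After: A=4 B=4 C=0 D=0 ZF=0 PC=4
Step 5: PC=4 exec 'SUB D, 6'. After: A=4 B=4 C=0 D=-6 ZF=0 PC=5
Step 6: PC=5 exec 'MOV C, 5'. After: A=4 B=4 C=5 D=-6 ZF=0 PC=6
Step 7: PC=6 exec 'SUB C, D'. After: A=4 B=4 C=11 D=-6 ZF=0 PC=7
Step 8: PC=7 exec 'MUL D, 3'. After: A=4 B=4 C=11 D=-18 ZF=0 PC=8
Step 9: PC=8 exec 'MUL C, 6'. After: A=4 B=4 C=66 D=-18 ZF=0 PC=9
Step 10: PC=9 exec 'MOV A, 9'. After: A=9 B=4 C=66 D=-18 ZF=0 PC=10
Step 11: PC=10 exec 'MOV B, -1'. After: A=9 B=-1 C=66 D=-18 ZF=0 PC=11
Step 12: PC=11 exec 'MOV D, B'. After: A=9 B=-1 C=66 D=-1 ZF=0 PC=12
First time PC=12: D=-1

-1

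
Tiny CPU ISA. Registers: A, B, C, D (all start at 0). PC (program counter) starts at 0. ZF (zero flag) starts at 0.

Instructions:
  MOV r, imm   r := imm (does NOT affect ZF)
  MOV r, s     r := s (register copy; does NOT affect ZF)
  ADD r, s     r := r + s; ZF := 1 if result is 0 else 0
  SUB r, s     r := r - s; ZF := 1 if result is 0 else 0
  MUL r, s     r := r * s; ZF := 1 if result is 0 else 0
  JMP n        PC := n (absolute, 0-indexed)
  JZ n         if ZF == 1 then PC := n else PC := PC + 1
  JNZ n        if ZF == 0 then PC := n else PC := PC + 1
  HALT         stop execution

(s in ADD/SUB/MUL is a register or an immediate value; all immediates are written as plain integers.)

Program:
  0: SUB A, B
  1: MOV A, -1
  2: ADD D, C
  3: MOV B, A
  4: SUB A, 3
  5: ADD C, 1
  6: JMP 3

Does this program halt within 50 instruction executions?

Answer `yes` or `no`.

Answer: no

Derivation:
Step 1: PC=0 exec 'SUB A, B'. After: A=0 B=0 C=0 D=0 ZF=1 PC=1
Step 2: PC=1 exec 'MOV A, -1'. After: A=-1 B=0 C=0 D=0 ZF=1 PC=2
Step 3: PC=2 exec 'ADD D, C'. After: A=-1 B=0 C=0 D=0 ZF=1 PC=3
Step 4: PC=3 exec 'MOV B, A'. After: A=-1 B=-1 C=0 D=0 ZF=1 PC=4
Step 5: PC=4 exec 'SUB A, 3'. After: A=-4 B=-1 C=0 D=0 ZF=0 PC=5
Step 6: PC=5 exec 'ADD C, 1'. After: A=-4 B=-1 C=1 D=0 ZF=0 PC=6
Step 7: PC=6 exec 'JMP 3'. After: A=-4 B=-1 C=1 D=0 ZF=0 PC=3
Step 8: PC=3 exec 'MOV B, A'. After: A=-4 B=-4 C=1 D=0 ZF=0 PC=4
Step 9: PC=4 exec 'SUB A, 3'. After: A=-7 B=-4 C=1 D=0 ZF=0 PC=5
Step 10: PC=5 exec 'ADD C, 1'. After: A=-7 B=-4 C=2 D=0 ZF=0 PC=6
Step 11: PC=6 exec 'JMP 3'. After: A=-7 B=-4 C=2 D=0 ZF=0 PC=3
Step 12: PC=3 exec 'MOV B, A'. After: A=-7 B=-7 C=2 D=0 ZF=0 PC=4
Step 13: PC=4 exec 'SUB A, 3'. After: A=-10 B=-7 C=2 D=0 ZF=0 PC=5
Step 14: PC=5 exec 'ADD C, 1'. After: A=-10 B=-7 C=3 D=0 ZF=0 PC=6
Step 15: PC=6 exec 'JMP 3'. After: A=-10 B=-7 C=3 D=0 ZF=0 PC=3
After 50 steps: not halted. PC revisits the same instructions with no path to HALT; will never halt.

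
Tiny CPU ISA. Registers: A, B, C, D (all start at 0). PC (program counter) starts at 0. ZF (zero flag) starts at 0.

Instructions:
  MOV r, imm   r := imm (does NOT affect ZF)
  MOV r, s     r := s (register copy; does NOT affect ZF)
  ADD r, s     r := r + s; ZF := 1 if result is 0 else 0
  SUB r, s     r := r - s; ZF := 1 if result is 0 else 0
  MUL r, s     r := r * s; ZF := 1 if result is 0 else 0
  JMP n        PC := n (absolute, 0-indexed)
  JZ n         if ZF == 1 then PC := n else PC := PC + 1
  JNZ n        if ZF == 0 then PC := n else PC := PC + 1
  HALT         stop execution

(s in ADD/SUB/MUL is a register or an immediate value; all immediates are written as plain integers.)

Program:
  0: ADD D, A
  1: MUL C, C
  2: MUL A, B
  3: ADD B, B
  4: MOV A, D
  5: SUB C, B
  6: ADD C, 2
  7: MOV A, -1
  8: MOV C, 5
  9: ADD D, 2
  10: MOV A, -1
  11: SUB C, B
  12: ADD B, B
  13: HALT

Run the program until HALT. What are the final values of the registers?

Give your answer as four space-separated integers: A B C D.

Answer: -1 0 5 2

Derivation:
Step 1: PC=0 exec 'ADD D, A'. After: A=0 B=0 C=0 D=0 ZF=1 PC=1
Step 2: PC=1 exec 'MUL C, C'. After: A=0 B=0 C=0 D=0 ZF=1 PC=2
Step 3: PC=2 exec 'MUL A, B'. After: A=0 B=0 C=0 D=0 ZF=1 PC=3
Step 4: PC=3 exec 'ADD B, B'. After: A=0 B=0 C=0 D=0 ZF=1 PC=4
Step 5: PC=4 exec 'MOV A, D'. After: A=0 B=0 C=0 D=0 ZF=1 PC=5
Step 6: PC=5 exec 'SUB C, B'. After: A=0 B=0 C=0 D=0 ZF=1 PC=6
Step 7: PC=6 exec 'ADD C, 2'. After: A=0 B=0 C=2 D=0 ZF=0 PC=7
Step 8: PC=7 exec 'MOV A, -1'. After: A=-1 B=0 C=2 D=0 ZF=0 PC=8
Step 9: PC=8 exec 'MOV C, 5'. After: A=-1 B=0 C=5 D=0 ZF=0 PC=9
Step 10: PC=9 exec 'ADD D, 2'. After: A=-1 B=0 C=5 D=2 ZF=0 PC=10
Step 11: PC=10 exec 'MOV A, -1'. After: A=-1 B=0 C=5 D=2 ZF=0 PC=11
Step 12: PC=11 exec 'SUB C, B'. After: A=-1 B=0 C=5 D=2 ZF=0 PC=12
Step 13: PC=12 exec 'ADD B, B'. After: A=-1 B=0 C=5 D=2 ZF=1 PC=13
Step 14: PC=13 exec 'HALT'. After: A=-1 B=0 C=5 D=2 ZF=1 PC=13 HALTED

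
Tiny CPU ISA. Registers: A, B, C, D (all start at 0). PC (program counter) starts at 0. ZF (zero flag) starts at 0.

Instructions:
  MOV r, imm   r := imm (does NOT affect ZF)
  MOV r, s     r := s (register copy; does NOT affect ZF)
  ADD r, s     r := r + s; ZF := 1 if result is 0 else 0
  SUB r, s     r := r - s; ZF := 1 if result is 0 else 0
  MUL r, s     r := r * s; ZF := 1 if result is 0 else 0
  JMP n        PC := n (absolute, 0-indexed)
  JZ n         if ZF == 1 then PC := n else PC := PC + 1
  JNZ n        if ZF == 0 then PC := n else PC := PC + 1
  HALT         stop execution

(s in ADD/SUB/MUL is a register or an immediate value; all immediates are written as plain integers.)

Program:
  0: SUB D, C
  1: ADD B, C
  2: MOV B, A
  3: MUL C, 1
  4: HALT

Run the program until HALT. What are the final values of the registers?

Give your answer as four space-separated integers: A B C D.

Step 1: PC=0 exec 'SUB D, C'. After: A=0 B=0 C=0 D=0 ZF=1 PC=1
Step 2: PC=1 exec 'ADD B, C'. After: A=0 B=0 C=0 D=0 ZF=1 PC=2
Step 3: PC=2 exec 'MOV B, A'. After: A=0 B=0 C=0 D=0 ZF=1 PC=3
Step 4: PC=3 exec 'MUL C, 1'. After: A=0 B=0 C=0 D=0 ZF=1 PC=4
Step 5: PC=4 exec 'HALT'. After: A=0 B=0 C=0 D=0 ZF=1 PC=4 HALTED

Answer: 0 0 0 0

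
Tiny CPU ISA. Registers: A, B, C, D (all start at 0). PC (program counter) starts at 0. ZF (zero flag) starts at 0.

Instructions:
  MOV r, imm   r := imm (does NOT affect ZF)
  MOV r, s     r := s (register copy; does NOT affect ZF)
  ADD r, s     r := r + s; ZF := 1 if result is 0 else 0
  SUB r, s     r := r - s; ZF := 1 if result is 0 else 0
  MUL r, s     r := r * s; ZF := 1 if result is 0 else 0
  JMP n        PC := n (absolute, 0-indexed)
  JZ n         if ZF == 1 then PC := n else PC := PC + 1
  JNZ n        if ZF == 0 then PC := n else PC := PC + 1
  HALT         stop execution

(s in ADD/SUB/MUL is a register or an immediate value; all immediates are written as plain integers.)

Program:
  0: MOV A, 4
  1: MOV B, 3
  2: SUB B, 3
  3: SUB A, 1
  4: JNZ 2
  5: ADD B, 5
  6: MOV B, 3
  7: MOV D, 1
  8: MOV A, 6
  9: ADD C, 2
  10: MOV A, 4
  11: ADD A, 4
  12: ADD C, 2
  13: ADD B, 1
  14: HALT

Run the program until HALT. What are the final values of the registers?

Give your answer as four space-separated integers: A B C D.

Step 1: PC=0 exec 'MOV A, 4'. After: A=4 B=0 C=0 D=0 ZF=0 PC=1
Step 2: PC=1 exec 'MOV B, 3'. After: A=4 B=3 C=0 D=0 ZF=0 PC=2
Step 3: PC=2 exec 'SUB B, 3'. After: A=4 B=0 C=0 D=0 ZF=1 PC=3
Step 4: PC=3 exec 'SUB A, 1'. After: A=3 B=0 C=0 D=0 ZF=0 PC=4
Step 5: PC=4 exec 'JNZ 2'. After: A=3 B=0 C=0 D=0 ZF=0 PC=2
Step 6: PC=2 exec 'SUB B, 3'. After: A=3 B=-3 C=0 D=0 ZF=0 PC=3
Step 7: PC=3 exec 'SUB A, 1'. After: A=2 B=-3 C=0 D=0 ZF=0 PC=4
Step 8: PC=4 exec 'JNZ 2'. After: A=2 B=-3 C=0 D=0 ZF=0 PC=2
Step 9: PC=2 exec 'SUB B, 3'. After: A=2 B=-6 C=0 D=0 ZF=0 PC=3
Step 10: PC=3 exec 'SUB A, 1'. After: A=1 B=-6 C=0 D=0 ZF=0 PC=4
Step 11: PC=4 exec 'JNZ 2'. After: A=1 B=-6 C=0 D=0 ZF=0 PC=2
Step 12: PC=2 exec 'SUB B, 3'. After: A=1 B=-9 C=0 D=0 ZF=0 PC=3
Step 13: PC=3 exec 'SUB A, 1'. After: A=0 B=-9 C=0 D=0 ZF=1 PC=4
Step 14: PC=4 exec 'JNZ 2'. After: A=0 B=-9 C=0 D=0 ZF=1 PC=5
Step 15: PC=5 exec 'ADD B, 5'. After: A=0 B=-4 C=0 D=0 ZF=0 PC=6
Step 16: PC=6 exec 'MOV B, 3'. After: A=0 B=3 C=0 D=0 ZF=0 PC=7
Step 17: PC=7 exec 'MOV D, 1'. After: A=0 B=3 C=0 D=1 ZF=0 PC=8
Step 18: PC=8 exec 'MOV A, 6'. After: A=6 B=3 C=0 D=1 ZF=0 PC=9
Step 19: PC=9 exec 'ADD C, 2'. After: A=6 B=3 C=2 D=1 ZF=0 PC=10
Step 20: PC=10 exec 'MOV A, 4'. After: A=4 B=3 C=2 D=1 ZF=0 PC=11
Step 21: PC=11 exec 'ADD A, 4'. After: A=8 B=3 C=2 D=1 ZF=0 PC=12
Step 22: PC=12 exec 'ADD C, 2'. After: A=8 B=3 C=4 D=1 ZF=0 PC=13
Step 23: PC=13 exec 'ADD B, 1'. After: A=8 B=4 C=4 D=1 ZF=0 PC=14
Step 24: PC=14 exec 'HALT'. After: A=8 B=4 C=4 D=1 ZF=0 PC=14 HALTED

Answer: 8 4 4 1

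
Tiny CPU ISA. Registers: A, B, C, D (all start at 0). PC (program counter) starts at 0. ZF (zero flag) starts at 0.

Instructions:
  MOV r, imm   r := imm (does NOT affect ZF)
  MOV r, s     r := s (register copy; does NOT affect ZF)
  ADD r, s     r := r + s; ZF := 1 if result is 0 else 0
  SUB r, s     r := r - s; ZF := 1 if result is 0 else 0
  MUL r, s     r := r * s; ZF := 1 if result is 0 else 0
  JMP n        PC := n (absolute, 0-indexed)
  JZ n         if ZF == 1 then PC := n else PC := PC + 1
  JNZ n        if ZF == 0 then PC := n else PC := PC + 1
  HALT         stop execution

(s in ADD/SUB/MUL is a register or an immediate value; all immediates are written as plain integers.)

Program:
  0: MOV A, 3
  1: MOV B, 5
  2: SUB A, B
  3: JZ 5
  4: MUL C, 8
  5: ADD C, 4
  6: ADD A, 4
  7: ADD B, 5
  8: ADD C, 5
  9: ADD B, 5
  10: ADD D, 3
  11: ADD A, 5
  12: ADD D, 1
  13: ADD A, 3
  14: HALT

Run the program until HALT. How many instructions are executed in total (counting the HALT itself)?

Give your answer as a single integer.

Answer: 15

Derivation:
Step 1: PC=0 exec 'MOV A, 3'. After: A=3 B=0 C=0 D=0 ZF=0 PC=1
Step 2: PC=1 exec 'MOV B, 5'. After: A=3 B=5 C=0 D=0 ZF=0 PC=2
Step 3: PC=2 exec 'SUB A, B'. After: A=-2 B=5 C=0 D=0 ZF=0 PC=3
Step 4: PC=3 exec 'JZ 5'. After: A=-2 B=5 C=0 D=0 ZF=0 PC=4
Step 5: PC=4 exec 'MUL C, 8'. After: A=-2 B=5 C=0 D=0 ZF=1 PC=5
Step 6: PC=5 exec 'ADD C, 4'. After: A=-2 B=5 C=4 D=0 ZF=0 PC=6
Step 7: PC=6 exec 'ADD A, 4'. After: A=2 B=5 C=4 D=0 ZF=0 PC=7
Step 8: PC=7 exec 'ADD B, 5'. After: A=2 B=10 C=4 D=0 ZF=0 PC=8
Step 9: PC=8 exec 'ADD C, 5'. After: A=2 B=10 C=9 D=0 ZF=0 PC=9
Step 10: PC=9 exec 'ADD B, 5'. After: A=2 B=15 C=9 D=0 ZF=0 PC=10
Step 11: PC=10 exec 'ADD D, 3'. After: A=2 B=15 C=9 D=3 ZF=0 PC=11
Step 12: PC=11 exec 'ADD A, 5'. After: A=7 B=15 C=9 D=3 ZF=0 PC=12
Step 13: PC=12 exec 'ADD D, 1'. After: A=7 B=15 C=9 D=4 ZF=0 PC=13
Step 14: PC=13 exec 'ADD A, 3'. After: A=10 B=15 C=9 D=4 ZF=0 PC=14
Step 15: PC=14 exec 'HALT'. After: A=10 B=15 C=9 D=4 ZF=0 PC=14 HALTED
Total instructions executed: 15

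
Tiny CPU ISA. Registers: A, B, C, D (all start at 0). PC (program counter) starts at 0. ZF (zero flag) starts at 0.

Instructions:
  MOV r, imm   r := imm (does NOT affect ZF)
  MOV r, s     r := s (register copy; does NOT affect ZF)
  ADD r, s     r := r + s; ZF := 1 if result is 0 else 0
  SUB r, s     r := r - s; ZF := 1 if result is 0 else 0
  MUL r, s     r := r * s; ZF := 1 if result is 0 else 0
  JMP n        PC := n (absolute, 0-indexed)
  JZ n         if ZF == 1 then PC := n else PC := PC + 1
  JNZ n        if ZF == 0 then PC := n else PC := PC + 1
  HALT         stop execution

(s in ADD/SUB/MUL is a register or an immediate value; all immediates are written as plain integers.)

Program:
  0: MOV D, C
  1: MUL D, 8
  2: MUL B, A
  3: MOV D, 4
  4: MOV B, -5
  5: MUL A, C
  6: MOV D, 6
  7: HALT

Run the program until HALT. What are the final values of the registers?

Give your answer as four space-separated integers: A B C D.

Answer: 0 -5 0 6

Derivation:
Step 1: PC=0 exec 'MOV D, C'. After: A=0 B=0 C=0 D=0 ZF=0 PC=1
Step 2: PC=1 exec 'MUL D, 8'. After: A=0 B=0 C=0 D=0 ZF=1 PC=2
Step 3: PC=2 exec 'MUL B, A'. After: A=0 B=0 C=0 D=0 ZF=1 PC=3
Step 4: PC=3 exec 'MOV D, 4'. After: A=0 B=0 C=0 D=4 ZF=1 PC=4
Step 5: PC=4 exec 'MOV B, -5'. After: A=0 B=-5 C=0 D=4 ZF=1 PC=5
Step 6: PC=5 exec 'MUL A, C'. After: A=0 B=-5 C=0 D=4 ZF=1 PC=6
Step 7: PC=6 exec 'MOV D, 6'. After: A=0 B=-5 C=0 D=6 ZF=1 PC=7
Step 8: PC=7 exec 'HALT'. After: A=0 B=-5 C=0 D=6 ZF=1 PC=7 HALTED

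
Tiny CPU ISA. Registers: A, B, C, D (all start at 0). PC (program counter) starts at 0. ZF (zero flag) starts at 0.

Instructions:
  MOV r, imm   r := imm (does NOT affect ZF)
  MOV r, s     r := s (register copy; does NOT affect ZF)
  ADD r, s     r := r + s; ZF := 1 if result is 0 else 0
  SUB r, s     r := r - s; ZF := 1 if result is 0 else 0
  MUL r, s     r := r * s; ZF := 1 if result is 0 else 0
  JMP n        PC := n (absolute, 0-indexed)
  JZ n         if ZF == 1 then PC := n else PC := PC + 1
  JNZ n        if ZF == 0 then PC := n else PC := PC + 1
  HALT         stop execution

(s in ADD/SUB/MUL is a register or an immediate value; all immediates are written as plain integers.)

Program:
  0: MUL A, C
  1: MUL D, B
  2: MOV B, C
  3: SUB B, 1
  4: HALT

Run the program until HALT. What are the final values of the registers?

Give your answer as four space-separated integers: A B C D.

Step 1: PC=0 exec 'MUL A, C'. After: A=0 B=0 C=0 D=0 ZF=1 PC=1
Step 2: PC=1 exec 'MUL D, B'. After: A=0 B=0 C=0 D=0 ZF=1 PC=2
Step 3: PC=2 exec 'MOV B, C'. After: A=0 B=0 C=0 D=0 ZF=1 PC=3
Step 4: PC=3 exec 'SUB B, 1'. After: A=0 B=-1 C=0 D=0 ZF=0 PC=4
Step 5: PC=4 exec 'HALT'. After: A=0 B=-1 C=0 D=0 ZF=0 PC=4 HALTED

Answer: 0 -1 0 0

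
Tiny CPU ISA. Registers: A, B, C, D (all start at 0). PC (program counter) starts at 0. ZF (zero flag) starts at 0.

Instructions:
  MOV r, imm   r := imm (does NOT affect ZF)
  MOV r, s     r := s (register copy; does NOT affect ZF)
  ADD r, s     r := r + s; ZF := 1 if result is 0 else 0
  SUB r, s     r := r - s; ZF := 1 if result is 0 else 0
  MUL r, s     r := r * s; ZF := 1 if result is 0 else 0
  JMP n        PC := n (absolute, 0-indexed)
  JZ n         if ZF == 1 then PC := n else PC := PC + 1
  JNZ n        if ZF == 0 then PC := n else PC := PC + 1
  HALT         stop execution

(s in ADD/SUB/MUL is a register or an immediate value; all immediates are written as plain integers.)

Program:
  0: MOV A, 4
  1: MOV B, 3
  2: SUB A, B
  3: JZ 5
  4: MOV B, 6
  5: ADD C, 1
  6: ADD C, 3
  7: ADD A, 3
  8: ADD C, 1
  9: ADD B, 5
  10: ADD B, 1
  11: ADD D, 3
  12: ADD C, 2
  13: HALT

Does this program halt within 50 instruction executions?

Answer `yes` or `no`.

Answer: yes

Derivation:
Step 1: PC=0 exec 'MOV A, 4'. After: A=4 B=0 C=0 D=0 ZF=0 PC=1
Step 2: PC=1 exec 'MOV B, 3'. After: A=4 B=3 C=0 D=0 ZF=0 PC=2
Step 3: PC=2 exec 'SUB A, B'. After: A=1 B=3 C=0 D=0 ZF=0 PC=3
Step 4: PC=3 exec 'JZ 5'. After: A=1 B=3 C=0 D=0 ZF=0 PC=4
Step 5: PC=4 exec 'MOV B, 6'. After: A=1 B=6 C=0 D=0 ZF=0 PC=5
Step 6: PC=5 exec 'ADD C, 1'. After: A=1 B=6 C=1 D=0 ZF=0 PC=6
Step 7: PC=6 exec 'ADD C, 3'. After: A=1 B=6 C=4 D=0 ZF=0 PC=7
Step 8: PC=7 exec 'ADD A, 3'. After: A=4 B=6 C=4 D=0 ZF=0 PC=8
Step 9: PC=8 exec 'ADD C, 1'. After: A=4 B=6 C=5 D=0 ZF=0 PC=9
Step 10: PC=9 exec 'ADD B, 5'. After: A=4 B=11 C=5 D=0 ZF=0 PC=10
Step 11: PC=10 exec 'ADD B, 1'. After: A=4 B=12 C=5 D=0 ZF=0 PC=11
Step 12: PC=11 exec 'ADD D, 3'. After: A=4 B=12 C=5 D=3 ZF=0 PC=12
Step 13: PC=12 exec 'ADD C, 2'. After: A=4 B=12 C=7 D=3 ZF=0 PC=13
Step 14: PC=13 exec 'HALT'. After: A=4 B=12 C=7 D=3 ZF=0 PC=13 HALTED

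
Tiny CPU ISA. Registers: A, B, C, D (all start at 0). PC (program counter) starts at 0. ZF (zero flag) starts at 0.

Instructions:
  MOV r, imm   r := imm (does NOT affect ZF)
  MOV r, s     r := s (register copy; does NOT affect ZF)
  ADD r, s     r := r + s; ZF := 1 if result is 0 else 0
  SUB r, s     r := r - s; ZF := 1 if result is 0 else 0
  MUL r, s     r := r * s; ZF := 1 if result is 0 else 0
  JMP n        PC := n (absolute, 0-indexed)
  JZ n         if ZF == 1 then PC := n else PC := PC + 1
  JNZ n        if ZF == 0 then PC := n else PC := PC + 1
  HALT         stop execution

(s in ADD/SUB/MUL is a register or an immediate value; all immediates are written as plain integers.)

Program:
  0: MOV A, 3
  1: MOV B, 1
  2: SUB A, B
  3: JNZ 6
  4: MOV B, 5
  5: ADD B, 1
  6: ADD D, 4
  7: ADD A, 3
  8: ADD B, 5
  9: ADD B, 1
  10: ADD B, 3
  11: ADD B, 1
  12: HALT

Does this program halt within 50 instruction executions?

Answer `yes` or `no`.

Step 1: PC=0 exec 'MOV A, 3'. After: A=3 B=0 C=0 D=0 ZF=0 PC=1
Step 2: PC=1 exec 'MOV B, 1'. After: A=3 B=1 C=0 D=0 ZF=0 PC=2
Step 3: PC=2 exec 'SUB A, B'. After: A=2 B=1 C=0 D=0 ZF=0 PC=3
Step 4: PC=3 exec 'JNZ 6'. After: A=2 B=1 C=0 D=0 ZF=0 PC=6
Step 5: PC=6 exec 'ADD D, 4'. After: A=2 B=1 C=0 D=4 ZF=0 PC=7
Step 6: PC=7 exec 'ADD A, 3'. After: A=5 B=1 C=0 D=4 ZF=0 PC=8
Step 7: PC=8 exec 'ADD B, 5'. After: A=5 B=6 C=0 D=4 ZF=0 PC=9
Step 8: PC=9 exec 'ADD B, 1'. After: A=5 B=7 C=0 D=4 ZF=0 PC=10
Step 9: PC=10 exec 'ADD B, 3'. After: A=5 B=10 C=0 D=4 ZF=0 PC=11
Step 10: PC=11 exec 'ADD B, 1'. After: A=5 B=11 C=0 D=4 ZF=0 PC=12
Step 11: PC=12 exec 'HALT'. After: A=5 B=11 C=0 D=4 ZF=0 PC=12 HALTED

Answer: yes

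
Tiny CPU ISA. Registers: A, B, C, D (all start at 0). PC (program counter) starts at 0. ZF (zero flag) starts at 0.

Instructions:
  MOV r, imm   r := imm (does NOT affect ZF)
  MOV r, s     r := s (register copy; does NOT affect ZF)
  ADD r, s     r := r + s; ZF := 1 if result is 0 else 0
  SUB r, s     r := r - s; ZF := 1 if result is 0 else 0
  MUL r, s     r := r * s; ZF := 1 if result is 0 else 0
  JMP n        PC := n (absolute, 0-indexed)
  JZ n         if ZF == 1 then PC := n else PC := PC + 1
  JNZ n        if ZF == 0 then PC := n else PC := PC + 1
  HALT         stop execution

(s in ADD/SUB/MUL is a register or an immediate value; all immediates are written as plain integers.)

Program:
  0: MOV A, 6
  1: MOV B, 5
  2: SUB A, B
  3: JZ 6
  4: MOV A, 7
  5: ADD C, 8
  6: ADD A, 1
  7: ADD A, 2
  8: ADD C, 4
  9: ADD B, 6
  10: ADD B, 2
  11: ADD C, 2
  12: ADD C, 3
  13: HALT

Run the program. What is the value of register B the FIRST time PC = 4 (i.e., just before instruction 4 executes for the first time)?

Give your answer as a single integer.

Step 1: PC=0 exec 'MOV A, 6'. After: A=6 B=0 C=0 D=0 ZF=0 PC=1
Step 2: PC=1 exec 'MOV B, 5'. After: A=6 B=5 C=0 D=0 ZF=0 PC=2
Step 3: PC=2 exec 'SUB A, B'. After: A=1 B=5 C=0 D=0 ZF=0 PC=3
Step 4: PC=3 exec 'JZ 6'. After: A=1 B=5 C=0 D=0 ZF=0 PC=4
First time PC=4: B=5

5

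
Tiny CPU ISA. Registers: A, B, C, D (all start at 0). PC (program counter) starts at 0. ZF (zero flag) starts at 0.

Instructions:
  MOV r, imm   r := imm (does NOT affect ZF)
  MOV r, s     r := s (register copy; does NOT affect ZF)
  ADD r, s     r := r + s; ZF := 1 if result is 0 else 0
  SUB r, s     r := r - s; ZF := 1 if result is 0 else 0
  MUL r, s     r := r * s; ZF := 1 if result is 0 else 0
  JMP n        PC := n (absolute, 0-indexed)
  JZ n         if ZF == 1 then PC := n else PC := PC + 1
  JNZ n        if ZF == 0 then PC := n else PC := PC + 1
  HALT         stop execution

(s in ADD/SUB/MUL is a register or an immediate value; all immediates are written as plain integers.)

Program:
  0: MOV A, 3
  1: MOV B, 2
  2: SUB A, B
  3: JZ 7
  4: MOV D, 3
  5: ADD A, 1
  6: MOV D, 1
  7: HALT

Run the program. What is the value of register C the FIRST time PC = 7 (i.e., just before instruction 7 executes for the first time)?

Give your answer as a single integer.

Step 1: PC=0 exec 'MOV A, 3'. After: A=3 B=0 C=0 D=0 ZF=0 PC=1
Step 2: PC=1 exec 'MOV B, 2'. After: A=3 B=2 C=0 D=0 ZF=0 PC=2
Step 3: PC=2 exec 'SUB A, B'. After: A=1 B=2 C=0 D=0 ZF=0 PC=3
Step 4: PC=3 exec 'JZ 7'. After: A=1 B=2 C=0 D=0 ZF=0 PC=4
Step 5: PC=4 exec 'MOV D, 3'. After: A=1 B=2 C=0 D=3 ZF=0 PC=5
Step 6: PC=5 exec 'ADD A, 1'. After: A=2 B=2 C=0 D=3 ZF=0 PC=6
Step 7: PC=6 exec 'MOV D, 1'. After: A=2 B=2 C=0 D=1 ZF=0 PC=7
First time PC=7: C=0

0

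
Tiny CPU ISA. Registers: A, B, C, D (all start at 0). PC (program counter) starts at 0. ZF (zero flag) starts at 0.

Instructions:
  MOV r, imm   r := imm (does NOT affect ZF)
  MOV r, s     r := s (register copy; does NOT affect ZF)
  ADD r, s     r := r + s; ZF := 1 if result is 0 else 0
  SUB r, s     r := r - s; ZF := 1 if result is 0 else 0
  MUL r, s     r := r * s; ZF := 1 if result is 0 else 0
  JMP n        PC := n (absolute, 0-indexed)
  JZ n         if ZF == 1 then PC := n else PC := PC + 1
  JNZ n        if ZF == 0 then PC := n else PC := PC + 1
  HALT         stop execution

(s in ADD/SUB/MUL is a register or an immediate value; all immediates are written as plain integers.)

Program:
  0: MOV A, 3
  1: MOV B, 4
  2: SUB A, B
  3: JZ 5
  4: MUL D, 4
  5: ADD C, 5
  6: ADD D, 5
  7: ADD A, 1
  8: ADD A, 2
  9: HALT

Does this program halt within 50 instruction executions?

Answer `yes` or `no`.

Answer: yes

Derivation:
Step 1: PC=0 exec 'MOV A, 3'. After: A=3 B=0 C=0 D=0 ZF=0 PC=1
Step 2: PC=1 exec 'MOV B, 4'. After: A=3 B=4 C=0 D=0 ZF=0 PC=2
Step 3: PC=2 exec 'SUB A, B'. After: A=-1 B=4 C=0 D=0 ZF=0 PC=3
Step 4: PC=3 exec 'JZ 5'. After: A=-1 B=4 C=0 D=0 ZF=0 PC=4
Step 5: PC=4 exec 'MUL D, 4'. After: A=-1 B=4 C=0 D=0 ZF=1 PC=5
Step 6: PC=5 exec 'ADD C, 5'. After: A=-1 B=4 C=5 D=0 ZF=0 PC=6
Step 7: PC=6 exec 'ADD D, 5'. After: A=-1 B=4 C=5 D=5 ZF=0 PC=7
Step 8: PC=7 exec 'ADD A, 1'. After: A=0 B=4 C=5 D=5 ZF=1 PC=8
Step 9: PC=8 exec 'ADD A, 2'. After: A=2 B=4 C=5 D=5 ZF=0 PC=9
Step 10: PC=9 exec 'HALT'. After: A=2 B=4 C=5 D=5 ZF=0 PC=9 HALTED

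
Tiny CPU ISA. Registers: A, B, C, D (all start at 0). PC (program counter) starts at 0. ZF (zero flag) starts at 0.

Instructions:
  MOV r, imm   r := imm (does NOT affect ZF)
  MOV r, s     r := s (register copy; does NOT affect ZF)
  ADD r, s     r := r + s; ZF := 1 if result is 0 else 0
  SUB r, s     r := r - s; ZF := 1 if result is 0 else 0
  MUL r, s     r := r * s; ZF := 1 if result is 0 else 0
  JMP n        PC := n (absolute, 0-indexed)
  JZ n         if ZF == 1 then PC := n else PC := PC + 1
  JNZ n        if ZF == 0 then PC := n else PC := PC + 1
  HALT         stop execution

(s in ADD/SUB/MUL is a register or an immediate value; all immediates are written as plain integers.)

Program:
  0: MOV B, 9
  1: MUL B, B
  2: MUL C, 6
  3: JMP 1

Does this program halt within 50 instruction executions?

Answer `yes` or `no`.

Step 1: PC=0 exec 'MOV B, 9'. After: A=0 B=9 C=0 D=0 ZF=0 PC=1
Step 2: PC=1 exec 'MUL B, B'. After: A=0 B=81 C=0 D=0 ZF=0 PC=2
Step 3: PC=2 exec 'MUL C, 6'. After: A=0 B=81 C=0 D=0 ZF=1 PC=3
Step 4: PC=3 exec 'JMP 1'. After: A=0 B=81 C=0 D=0 ZF=1 PC=1
Step 5: PC=1 exec 'MUL B, B'. After: A=0 B=6561 C=0 D=0 ZF=0 PC=2
Step 6: PC=2 exec 'MUL C, 6'. After: A=0 B=6561 C=0 D=0 ZF=1 PC=3
Step 7: PC=3 exec 'JMP 1'. After: A=0 B=6561 C=0 D=0 ZF=1 PC=1
Step 8: PC=1 exec 'MUL B, B'. After: A=0 B=43046721 C=0 D=0 ZF=0 PC=2
Step 9: PC=2 exec 'MUL C, 6'. After: A=0 B=43046721 C=0 D=0 ZF=1 PC=3
Step 10: PC=3 exec 'JMP 1'. After: A=0 B=43046721 C=0 D=0 ZF=1 PC=1
Step 11: PC=1 exec 'MUL B, B'. After: A=0 B=1853020188851841 C=0 D=0 ZF=0 PC=2
Step 12: PC=2 exec 'MUL C, 6'. After: A=0 B=1853020188851841 C=0 D=0 ZF=1 PC=3
Step 13: PC=3 exec 'JMP 1'. After: A=0 B=1853020188851841 C=0 D=0 ZF=1 PC=1
Step 14: PC=1 exec 'MUL B, B'. After: A=0 B=3433683820292512484657849089281 C=0 D=0 ZF=0 PC=2
Step 15: PC=2 exec 'MUL C, 6'. After: A=0 B=3433683820292512484657849089281 C=0 D=0 ZF=1 PC=3
After 50 steps: not halted. PC revisits the same instructions with no path to HALT; will never halt.

Answer: no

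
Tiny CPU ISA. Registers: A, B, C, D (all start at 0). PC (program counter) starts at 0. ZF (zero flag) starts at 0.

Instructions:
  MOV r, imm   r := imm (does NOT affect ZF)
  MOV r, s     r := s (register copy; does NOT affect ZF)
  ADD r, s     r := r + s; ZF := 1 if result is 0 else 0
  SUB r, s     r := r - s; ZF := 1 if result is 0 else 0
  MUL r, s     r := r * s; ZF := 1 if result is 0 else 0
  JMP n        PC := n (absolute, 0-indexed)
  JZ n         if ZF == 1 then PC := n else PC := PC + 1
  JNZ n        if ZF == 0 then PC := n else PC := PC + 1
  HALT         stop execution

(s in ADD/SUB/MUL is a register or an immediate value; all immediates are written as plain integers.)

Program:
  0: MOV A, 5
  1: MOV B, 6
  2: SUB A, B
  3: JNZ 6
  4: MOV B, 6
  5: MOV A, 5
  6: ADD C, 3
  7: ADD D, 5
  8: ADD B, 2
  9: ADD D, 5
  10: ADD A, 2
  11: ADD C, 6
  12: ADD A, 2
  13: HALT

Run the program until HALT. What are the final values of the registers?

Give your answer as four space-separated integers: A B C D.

Answer: 3 8 9 10

Derivation:
Step 1: PC=0 exec 'MOV A, 5'. After: A=5 B=0 C=0 D=0 ZF=0 PC=1
Step 2: PC=1 exec 'MOV B, 6'. After: A=5 B=6 C=0 D=0 ZF=0 PC=2
Step 3: PC=2 exec 'SUB A, B'. After: A=-1 B=6 C=0 D=0 ZF=0 PC=3
Step 4: PC=3 exec 'JNZ 6'. After: A=-1 B=6 C=0 D=0 ZF=0 PC=6
Step 5: PC=6 exec 'ADD C, 3'. After: A=-1 B=6 C=3 D=0 ZF=0 PC=7
Step 6: PC=7 exec 'ADD D, 5'. After: A=-1 B=6 C=3 D=5 ZF=0 PC=8
Step 7: PC=8 exec 'ADD B, 2'. After: A=-1 B=8 C=3 D=5 ZF=0 PC=9
Step 8: PC=9 exec 'ADD D, 5'. After: A=-1 B=8 C=3 D=10 ZF=0 PC=10
Step 9: PC=10 exec 'ADD A, 2'. After: A=1 B=8 C=3 D=10 ZF=0 PC=11
Step 10: PC=11 exec 'ADD C, 6'. After: A=1 B=8 C=9 D=10 ZF=0 PC=12
Step 11: PC=12 exec 'ADD A, 2'. After: A=3 B=8 C=9 D=10 ZF=0 PC=13
Step 12: PC=13 exec 'HALT'. After: A=3 B=8 C=9 D=10 ZF=0 PC=13 HALTED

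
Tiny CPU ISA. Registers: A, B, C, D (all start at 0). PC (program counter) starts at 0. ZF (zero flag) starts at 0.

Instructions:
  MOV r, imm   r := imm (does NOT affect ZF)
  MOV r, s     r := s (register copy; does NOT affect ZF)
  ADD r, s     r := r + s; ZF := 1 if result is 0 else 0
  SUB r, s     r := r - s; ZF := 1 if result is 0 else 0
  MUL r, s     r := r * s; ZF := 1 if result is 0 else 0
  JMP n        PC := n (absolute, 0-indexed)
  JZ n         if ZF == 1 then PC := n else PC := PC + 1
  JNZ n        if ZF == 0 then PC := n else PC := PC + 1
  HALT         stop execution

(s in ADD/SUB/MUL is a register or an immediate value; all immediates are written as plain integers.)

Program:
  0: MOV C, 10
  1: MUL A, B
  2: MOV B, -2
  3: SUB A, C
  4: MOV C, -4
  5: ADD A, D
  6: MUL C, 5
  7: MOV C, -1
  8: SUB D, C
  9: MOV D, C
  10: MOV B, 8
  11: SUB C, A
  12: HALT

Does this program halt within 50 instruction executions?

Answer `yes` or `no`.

Answer: yes

Derivation:
Step 1: PC=0 exec 'MOV C, 10'. After: A=0 B=0 C=10 D=0 ZF=0 PC=1
Step 2: PC=1 exec 'MUL A, B'. After: A=0 B=0 C=10 D=0 ZF=1 PC=2
Step 3: PC=2 exec 'MOV B, -2'. After: A=0 B=-2 C=10 D=0 ZF=1 PC=3
Step 4: PC=3 exec 'SUB A, C'. After: A=-10 B=-2 C=10 D=0 ZF=0 PC=4
Step 5: PC=4 exec 'MOV C, -4'. After: A=-10 B=-2 C=-4 D=0 ZF=0 PC=5
Step 6: PC=5 exec 'ADD A, D'. After: A=-10 B=-2 C=-4 D=0 ZF=0 PC=6
Step 7: PC=6 exec 'MUL C, 5'. After: A=-10 B=-2 C=-20 D=0 ZF=0 PC=7
Step 8: PC=7 exec 'MOV C, -1'. After: A=-10 B=-2 C=-1 D=0 ZF=0 PC=8
Step 9: PC=8 exec 'SUB D, C'. After: A=-10 B=-2 C=-1 D=1 ZF=0 PC=9
Step 10: PC=9 exec 'MOV D, C'. After: A=-10 B=-2 C=-1 D=-1 ZF=0 PC=10
Step 11: PC=10 exec 'MOV B, 8'. After: A=-10 B=8 C=-1 D=-1 ZF=0 PC=11
Step 12: PC=11 exec 'SUB C, A'. After: A=-10 B=8 C=9 D=-1 ZF=0 PC=12
Step 13: PC=12 exec 'HALT'. After: A=-10 B=8 C=9 D=-1 ZF=0 PC=12 HALTED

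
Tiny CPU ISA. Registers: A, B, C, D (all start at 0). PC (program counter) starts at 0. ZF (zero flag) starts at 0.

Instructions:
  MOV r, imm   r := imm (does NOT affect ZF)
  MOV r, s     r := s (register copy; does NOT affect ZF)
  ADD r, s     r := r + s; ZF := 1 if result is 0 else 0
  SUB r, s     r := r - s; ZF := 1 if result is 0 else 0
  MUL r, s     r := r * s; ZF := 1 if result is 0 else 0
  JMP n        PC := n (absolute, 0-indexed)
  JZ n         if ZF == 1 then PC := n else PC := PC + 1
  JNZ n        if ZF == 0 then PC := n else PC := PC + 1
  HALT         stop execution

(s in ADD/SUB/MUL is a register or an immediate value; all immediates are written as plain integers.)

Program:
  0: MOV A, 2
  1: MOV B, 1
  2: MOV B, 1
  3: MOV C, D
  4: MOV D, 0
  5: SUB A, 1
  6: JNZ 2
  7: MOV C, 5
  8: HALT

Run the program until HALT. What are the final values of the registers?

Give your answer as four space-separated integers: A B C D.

Answer: 0 1 5 0

Derivation:
Step 1: PC=0 exec 'MOV A, 2'. After: A=2 B=0 C=0 D=0 ZF=0 PC=1
Step 2: PC=1 exec 'MOV B, 1'. After: A=2 B=1 C=0 D=0 ZF=0 PC=2
Step 3: PC=2 exec 'MOV B, 1'. After: A=2 B=1 C=0 D=0 ZF=0 PC=3
Step 4: PC=3 exec 'MOV C, D'. After: A=2 B=1 C=0 D=0 ZF=0 PC=4
Step 5: PC=4 exec 'MOV D, 0'. After: A=2 B=1 C=0 D=0 ZF=0 PC=5
Step 6: PC=5 exec 'SUB A, 1'. After: A=1 B=1 C=0 D=0 ZF=0 PC=6
Step 7: PC=6 exec 'JNZ 2'. After: A=1 B=1 C=0 D=0 ZF=0 PC=2
Step 8: PC=2 exec 'MOV B, 1'. After: A=1 B=1 C=0 D=0 ZF=0 PC=3
Step 9: PC=3 exec 'MOV C, D'. After: A=1 B=1 C=0 D=0 ZF=0 PC=4
Step 10: PC=4 exec 'MOV D, 0'. After: A=1 B=1 C=0 D=0 ZF=0 PC=5
Step 11: PC=5 exec 'SUB A, 1'. After: A=0 B=1 C=0 D=0 ZF=1 PC=6
Step 12: PC=6 exec 'JNZ 2'. After: A=0 B=1 C=0 D=0 ZF=1 PC=7
Step 13: PC=7 exec 'MOV C, 5'. After: A=0 B=1 C=5 D=0 ZF=1 PC=8
Step 14: PC=8 exec 'HALT'. After: A=0 B=1 C=5 D=0 ZF=1 PC=8 HALTED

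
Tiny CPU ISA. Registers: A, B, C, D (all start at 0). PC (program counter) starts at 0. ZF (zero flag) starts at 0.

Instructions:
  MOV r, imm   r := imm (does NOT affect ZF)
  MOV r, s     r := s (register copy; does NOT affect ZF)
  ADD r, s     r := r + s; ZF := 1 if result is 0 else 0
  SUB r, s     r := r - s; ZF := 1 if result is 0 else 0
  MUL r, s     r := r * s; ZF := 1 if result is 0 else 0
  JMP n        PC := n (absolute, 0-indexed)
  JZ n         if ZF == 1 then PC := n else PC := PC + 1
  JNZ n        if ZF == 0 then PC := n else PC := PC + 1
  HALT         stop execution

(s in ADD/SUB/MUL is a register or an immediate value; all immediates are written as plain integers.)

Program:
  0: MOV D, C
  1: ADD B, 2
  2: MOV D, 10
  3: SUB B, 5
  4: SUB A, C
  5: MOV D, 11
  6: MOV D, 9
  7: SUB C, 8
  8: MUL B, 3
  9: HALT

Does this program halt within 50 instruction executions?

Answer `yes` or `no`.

Answer: yes

Derivation:
Step 1: PC=0 exec 'MOV D, C'. After: A=0 B=0 C=0 D=0 ZF=0 PC=1
Step 2: PC=1 exec 'ADD B, 2'. After: A=0 B=2 C=0 D=0 ZF=0 PC=2
Step 3: PC=2 exec 'MOV D, 10'. After: A=0 B=2 C=0 D=10 ZF=0 PC=3
Step 4: PC=3 exec 'SUB B, 5'. After: A=0 B=-3 C=0 D=10 ZF=0 PC=4
Step 5: PC=4 exec 'SUB A, C'. After: A=0 B=-3 C=0 D=10 ZF=1 PC=5
Step 6: PC=5 exec 'MOV D, 11'. After: A=0 B=-3 C=0 D=11 ZF=1 PC=6
Step 7: PC=6 exec 'MOV D, 9'. After: A=0 B=-3 C=0 D=9 ZF=1 PC=7
Step 8: PC=7 exec 'SUB C, 8'. After: A=0 B=-3 C=-8 D=9 ZF=0 PC=8
Step 9: PC=8 exec 'MUL B, 3'. After: A=0 B=-9 C=-8 D=9 ZF=0 PC=9
Step 10: PC=9 exec 'HALT'. After: A=0 B=-9 C=-8 D=9 ZF=0 PC=9 HALTED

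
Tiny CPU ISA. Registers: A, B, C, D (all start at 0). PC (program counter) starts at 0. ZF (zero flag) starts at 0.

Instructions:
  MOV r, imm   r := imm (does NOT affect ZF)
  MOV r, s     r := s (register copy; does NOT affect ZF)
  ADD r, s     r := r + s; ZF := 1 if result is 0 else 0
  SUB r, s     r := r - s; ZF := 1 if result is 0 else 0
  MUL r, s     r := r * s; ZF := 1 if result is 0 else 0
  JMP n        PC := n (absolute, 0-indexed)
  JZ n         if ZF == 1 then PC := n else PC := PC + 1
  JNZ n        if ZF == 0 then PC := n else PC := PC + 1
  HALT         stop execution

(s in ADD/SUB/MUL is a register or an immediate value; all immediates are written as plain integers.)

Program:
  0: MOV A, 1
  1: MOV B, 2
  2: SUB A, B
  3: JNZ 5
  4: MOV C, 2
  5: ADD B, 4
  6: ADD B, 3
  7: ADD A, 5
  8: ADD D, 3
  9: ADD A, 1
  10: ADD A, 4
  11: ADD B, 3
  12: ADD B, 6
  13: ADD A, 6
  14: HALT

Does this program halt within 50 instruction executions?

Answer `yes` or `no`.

Answer: yes

Derivation:
Step 1: PC=0 exec 'MOV A, 1'. After: A=1 B=0 C=0 D=0 ZF=0 PC=1
Step 2: PC=1 exec 'MOV B, 2'. After: A=1 B=2 C=0 D=0 ZF=0 PC=2
Step 3: PC=2 exec 'SUB A, B'. After: A=-1 B=2 C=0 D=0 ZF=0 PC=3
Step 4: PC=3 exec 'JNZ 5'. After: A=-1 B=2 C=0 D=0 ZF=0 PC=5
Step 5: PC=5 exec 'ADD B, 4'. After: A=-1 B=6 C=0 D=0 ZF=0 PC=6
Step 6: PC=6 exec 'ADD B, 3'. After: A=-1 B=9 C=0 D=0 ZF=0 PC=7
Step 7: PC=7 exec 'ADD A, 5'. After: A=4 B=9 C=0 D=0 ZF=0 PC=8
Step 8: PC=8 exec 'ADD D, 3'. After: A=4 B=9 C=0 D=3 ZF=0 PC=9
Step 9: PC=9 exec 'ADD A, 1'. After: A=5 B=9 C=0 D=3 ZF=0 PC=10
Step 10: PC=10 exec 'ADD A, 4'. After: A=9 B=9 C=0 D=3 ZF=0 PC=11
Step 11: PC=11 exec 'ADD B, 3'. After: A=9 B=12 C=0 D=3 ZF=0 PC=12
Step 12: PC=12 exec 'ADD B, 6'. After: A=9 B=18 C=0 D=3 ZF=0 PC=13
Step 13: PC=13 exec 'ADD A, 6'. After: A=15 B=18 C=0 D=3 ZF=0 PC=14
Step 14: PC=14 exec 'HALT'. After: A=15 B=18 C=0 D=3 ZF=0 PC=14 HALTED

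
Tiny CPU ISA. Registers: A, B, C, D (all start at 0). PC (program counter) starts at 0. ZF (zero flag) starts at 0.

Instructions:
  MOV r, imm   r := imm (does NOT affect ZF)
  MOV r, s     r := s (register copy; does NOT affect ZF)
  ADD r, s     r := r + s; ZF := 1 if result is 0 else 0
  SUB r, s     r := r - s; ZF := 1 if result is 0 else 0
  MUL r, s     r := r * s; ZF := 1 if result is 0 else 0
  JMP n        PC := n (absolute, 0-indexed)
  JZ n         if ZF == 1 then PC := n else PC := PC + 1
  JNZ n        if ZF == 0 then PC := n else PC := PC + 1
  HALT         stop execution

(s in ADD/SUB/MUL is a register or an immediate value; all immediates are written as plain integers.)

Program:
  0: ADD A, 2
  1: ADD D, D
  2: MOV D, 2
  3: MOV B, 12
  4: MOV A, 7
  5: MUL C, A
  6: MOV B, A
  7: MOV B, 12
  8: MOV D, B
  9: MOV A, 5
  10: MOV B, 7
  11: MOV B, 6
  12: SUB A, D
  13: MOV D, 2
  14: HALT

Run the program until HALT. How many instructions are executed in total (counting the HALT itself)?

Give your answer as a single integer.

Answer: 15

Derivation:
Step 1: PC=0 exec 'ADD A, 2'. After: A=2 B=0 C=0 D=0 ZF=0 PC=1
Step 2: PC=1 exec 'ADD D, D'. After: A=2 B=0 C=0 D=0 ZF=1 PC=2
Step 3: PC=2 exec 'MOV D, 2'. After: A=2 B=0 C=0 D=2 ZF=1 PC=3
Step 4: PC=3 exec 'MOV B, 12'. After: A=2 B=12 C=0 D=2 ZF=1 PC=4
Step 5: PC=4 exec 'MOV A, 7'. After: A=7 B=12 C=0 D=2 ZF=1 PC=5
Step 6: PC=5 exec 'MUL C, A'. After: A=7 B=12 C=0 D=2 ZF=1 PC=6
Step 7: PC=6 exec 'MOV B, A'. After: A=7 B=7 C=0 D=2 ZF=1 PC=7
Step 8: PC=7 exec 'MOV B, 12'. After: A=7 B=12 C=0 D=2 ZF=1 PC=8
Step 9: PC=8 exec 'MOV D, B'. After: A=7 B=12 C=0 D=12 ZF=1 PC=9
Step 10: PC=9 exec 'MOV A, 5'. After: A=5 B=12 C=0 D=12 ZF=1 PC=10
Step 11: PC=10 exec 'MOV B, 7'. After: A=5 B=7 C=0 D=12 ZF=1 PC=11
Step 12: PC=11 exec 'MOV B, 6'. After: A=5 B=6 C=0 D=12 ZF=1 PC=12
Step 13: PC=12 exec 'SUB A, D'. After: A=-7 B=6 C=0 D=12 ZF=0 PC=13
Step 14: PC=13 exec 'MOV D, 2'. After: A=-7 B=6 C=0 D=2 ZF=0 PC=14
Step 15: PC=14 exec 'HALT'. After: A=-7 B=6 C=0 D=2 ZF=0 PC=14 HALTED
Total instructions executed: 15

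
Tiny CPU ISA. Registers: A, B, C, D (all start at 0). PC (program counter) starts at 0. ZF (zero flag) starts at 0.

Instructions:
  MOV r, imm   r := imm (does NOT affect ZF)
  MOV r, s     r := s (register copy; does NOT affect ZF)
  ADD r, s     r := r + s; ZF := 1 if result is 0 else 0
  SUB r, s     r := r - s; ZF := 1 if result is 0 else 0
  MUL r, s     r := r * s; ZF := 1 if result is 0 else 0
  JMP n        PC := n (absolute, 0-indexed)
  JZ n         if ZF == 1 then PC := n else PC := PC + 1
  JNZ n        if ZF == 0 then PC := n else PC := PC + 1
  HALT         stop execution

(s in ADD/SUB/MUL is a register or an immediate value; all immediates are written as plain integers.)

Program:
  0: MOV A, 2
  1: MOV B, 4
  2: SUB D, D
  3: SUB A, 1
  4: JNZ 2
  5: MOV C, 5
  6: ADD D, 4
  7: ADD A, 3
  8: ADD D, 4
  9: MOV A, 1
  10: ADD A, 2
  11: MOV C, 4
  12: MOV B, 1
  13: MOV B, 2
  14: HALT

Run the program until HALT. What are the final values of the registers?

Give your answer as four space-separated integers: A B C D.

Step 1: PC=0 exec 'MOV A, 2'. After: A=2 B=0 C=0 D=0 ZF=0 PC=1
Step 2: PC=1 exec 'MOV B, 4'. After: A=2 B=4 C=0 D=0 ZF=0 PC=2
Step 3: PC=2 exec 'SUB D, D'. After: A=2 B=4 C=0 D=0 ZF=1 PC=3
Step 4: PC=3 exec 'SUB A, 1'. After: A=1 B=4 C=0 D=0 ZF=0 PC=4
Step 5: PC=4 exec 'JNZ 2'. After: A=1 B=4 C=0 D=0 ZF=0 PC=2
Step 6: PC=2 exec 'SUB D, D'. After: A=1 B=4 C=0 D=0 ZF=1 PC=3
Step 7: PC=3 exec 'SUB A, 1'. After: A=0 B=4 C=0 D=0 ZF=1 PC=4
Step 8: PC=4 exec 'JNZ 2'. After: A=0 B=4 C=0 D=0 ZF=1 PC=5
Step 9: PC=5 exec 'MOV C, 5'. After: A=0 B=4 C=5 D=0 ZF=1 PC=6
Step 10: PC=6 exec 'ADD D, 4'. After: A=0 B=4 C=5 D=4 ZF=0 PC=7
Step 11: PC=7 exec 'ADD A, 3'. After: A=3 B=4 C=5 D=4 ZF=0 PC=8
Step 12: PC=8 exec 'ADD D, 4'. After: A=3 B=4 C=5 D=8 ZF=0 PC=9
Step 13: PC=9 exec 'MOV A, 1'. After: A=1 B=4 C=5 D=8 ZF=0 PC=10
Step 14: PC=10 exec 'ADD A, 2'. After: A=3 B=4 C=5 D=8 ZF=0 PC=11
Step 15: PC=11 exec 'MOV C, 4'. After: A=3 B=4 C=4 D=8 ZF=0 PC=12
Step 16: PC=12 exec 'MOV B, 1'. After: A=3 B=1 C=4 D=8 ZF=0 PC=13
Step 17: PC=13 exec 'MOV B, 2'. After: A=3 B=2 C=4 D=8 ZF=0 PC=14
Step 18: PC=14 exec 'HALT'. After: A=3 B=2 C=4 D=8 ZF=0 PC=14 HALTED

Answer: 3 2 4 8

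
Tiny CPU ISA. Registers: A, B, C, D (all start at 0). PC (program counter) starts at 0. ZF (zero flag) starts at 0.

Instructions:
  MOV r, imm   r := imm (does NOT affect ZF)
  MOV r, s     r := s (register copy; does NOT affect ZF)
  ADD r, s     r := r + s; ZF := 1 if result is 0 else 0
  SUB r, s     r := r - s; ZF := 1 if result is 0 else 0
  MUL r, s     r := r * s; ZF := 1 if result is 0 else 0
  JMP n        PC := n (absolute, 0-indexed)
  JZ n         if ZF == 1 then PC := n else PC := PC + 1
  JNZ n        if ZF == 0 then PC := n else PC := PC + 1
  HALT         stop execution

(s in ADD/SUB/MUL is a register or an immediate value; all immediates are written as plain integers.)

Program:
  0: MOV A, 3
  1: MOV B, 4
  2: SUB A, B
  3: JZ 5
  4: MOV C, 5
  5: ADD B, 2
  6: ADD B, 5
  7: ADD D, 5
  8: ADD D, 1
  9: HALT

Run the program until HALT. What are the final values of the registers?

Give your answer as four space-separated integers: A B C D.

Step 1: PC=0 exec 'MOV A, 3'. After: A=3 B=0 C=0 D=0 ZF=0 PC=1
Step 2: PC=1 exec 'MOV B, 4'. After: A=3 B=4 C=0 D=0 ZF=0 PC=2
Step 3: PC=2 exec 'SUB A, B'. After: A=-1 B=4 C=0 D=0 ZF=0 PC=3
Step 4: PC=3 exec 'JZ 5'. After: A=-1 B=4 C=0 D=0 ZF=0 PC=4
Step 5: PC=4 exec 'MOV C, 5'. After: A=-1 B=4 C=5 D=0 ZF=0 PC=5
Step 6: PC=5 exec 'ADD B, 2'. After: A=-1 B=6 C=5 D=0 ZF=0 PC=6
Step 7: PC=6 exec 'ADD B, 5'. After: A=-1 B=11 C=5 D=0 ZF=0 PC=7
Step 8: PC=7 exec 'ADD D, 5'. After: A=-1 B=11 C=5 D=5 ZF=0 PC=8
Step 9: PC=8 exec 'ADD D, 1'. After: A=-1 B=11 C=5 D=6 ZF=0 PC=9
Step 10: PC=9 exec 'HALT'. After: A=-1 B=11 C=5 D=6 ZF=0 PC=9 HALTED

Answer: -1 11 5 6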